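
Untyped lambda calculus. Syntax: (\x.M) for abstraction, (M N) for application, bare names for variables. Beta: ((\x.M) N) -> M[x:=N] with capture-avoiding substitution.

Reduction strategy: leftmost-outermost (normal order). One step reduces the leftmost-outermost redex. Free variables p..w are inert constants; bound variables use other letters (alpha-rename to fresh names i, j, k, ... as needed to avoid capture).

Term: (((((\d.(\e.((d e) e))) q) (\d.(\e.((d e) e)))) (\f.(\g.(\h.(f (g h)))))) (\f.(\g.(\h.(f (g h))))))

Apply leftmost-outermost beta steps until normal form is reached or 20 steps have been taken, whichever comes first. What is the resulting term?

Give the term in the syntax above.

Answer: ((((q (\d.(\e.((d e) e)))) (\d.(\e.((d e) e)))) (\f.(\g.(\h.(f (g h)))))) (\f.(\g.(\h.(f (g h))))))

Derivation:
Step 0: (((((\d.(\e.((d e) e))) q) (\d.(\e.((d e) e)))) (\f.(\g.(\h.(f (g h)))))) (\f.(\g.(\h.(f (g h))))))
Step 1: ((((\e.((q e) e)) (\d.(\e.((d e) e)))) (\f.(\g.(\h.(f (g h)))))) (\f.(\g.(\h.(f (g h))))))
Step 2: ((((q (\d.(\e.((d e) e)))) (\d.(\e.((d e) e)))) (\f.(\g.(\h.(f (g h)))))) (\f.(\g.(\h.(f (g h))))))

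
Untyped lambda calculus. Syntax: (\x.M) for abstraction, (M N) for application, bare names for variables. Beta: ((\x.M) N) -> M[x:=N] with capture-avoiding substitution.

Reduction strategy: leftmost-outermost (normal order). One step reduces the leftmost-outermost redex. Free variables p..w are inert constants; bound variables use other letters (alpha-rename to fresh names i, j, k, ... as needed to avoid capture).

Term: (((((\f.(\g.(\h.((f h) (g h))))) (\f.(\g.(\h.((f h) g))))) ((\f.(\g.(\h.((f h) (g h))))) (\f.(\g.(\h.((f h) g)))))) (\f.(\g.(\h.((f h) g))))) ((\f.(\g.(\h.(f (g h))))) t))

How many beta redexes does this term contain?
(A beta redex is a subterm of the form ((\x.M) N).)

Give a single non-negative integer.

Answer: 3

Derivation:
Term: (((((\f.(\g.(\h.((f h) (g h))))) (\f.(\g.(\h.((f h) g))))) ((\f.(\g.(\h.((f h) (g h))))) (\f.(\g.(\h.((f h) g)))))) (\f.(\g.(\h.((f h) g))))) ((\f.(\g.(\h.(f (g h))))) t))
  Redex: ((\f.(\g.(\h.((f h) (g h))))) (\f.(\g.(\h.((f h) g)))))
  Redex: ((\f.(\g.(\h.((f h) (g h))))) (\f.(\g.(\h.((f h) g)))))
  Redex: ((\f.(\g.(\h.(f (g h))))) t)
Total redexes: 3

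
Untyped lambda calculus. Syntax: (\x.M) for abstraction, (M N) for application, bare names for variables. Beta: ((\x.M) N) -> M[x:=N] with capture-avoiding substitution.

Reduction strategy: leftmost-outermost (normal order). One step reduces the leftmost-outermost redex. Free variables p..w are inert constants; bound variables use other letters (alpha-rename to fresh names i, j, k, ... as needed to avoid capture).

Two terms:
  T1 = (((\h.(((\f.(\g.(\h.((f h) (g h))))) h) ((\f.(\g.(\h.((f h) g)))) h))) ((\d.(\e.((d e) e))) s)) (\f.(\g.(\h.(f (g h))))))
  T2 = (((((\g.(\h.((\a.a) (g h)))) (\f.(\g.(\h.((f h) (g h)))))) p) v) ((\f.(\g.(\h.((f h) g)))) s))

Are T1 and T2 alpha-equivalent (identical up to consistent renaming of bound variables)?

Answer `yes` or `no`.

Answer: no

Derivation:
Term 1: (((\h.(((\f.(\g.(\h.((f h) (g h))))) h) ((\f.(\g.(\h.((f h) g)))) h))) ((\d.(\e.((d e) e))) s)) (\f.(\g.(\h.(f (g h))))))
Term 2: (((((\g.(\h.((\a.a) (g h)))) (\f.(\g.(\h.((f h) (g h)))))) p) v) ((\f.(\g.(\h.((f h) g)))) s))
Alpha-equivalence: compare structure up to binder renaming.
Result: False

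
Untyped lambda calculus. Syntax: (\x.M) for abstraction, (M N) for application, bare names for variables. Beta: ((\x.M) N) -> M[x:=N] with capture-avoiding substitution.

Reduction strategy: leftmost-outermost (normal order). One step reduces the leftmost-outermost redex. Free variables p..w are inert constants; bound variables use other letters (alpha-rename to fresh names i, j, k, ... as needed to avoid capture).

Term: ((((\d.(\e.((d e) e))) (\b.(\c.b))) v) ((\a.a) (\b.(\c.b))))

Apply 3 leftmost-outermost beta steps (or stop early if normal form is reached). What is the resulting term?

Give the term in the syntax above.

Step 0: ((((\d.(\e.((d e) e))) (\b.(\c.b))) v) ((\a.a) (\b.(\c.b))))
Step 1: (((\e.(((\b.(\c.b)) e) e)) v) ((\a.a) (\b.(\c.b))))
Step 2: ((((\b.(\c.b)) v) v) ((\a.a) (\b.(\c.b))))
Step 3: (((\c.v) v) ((\a.a) (\b.(\c.b))))

Answer: (((\c.v) v) ((\a.a) (\b.(\c.b))))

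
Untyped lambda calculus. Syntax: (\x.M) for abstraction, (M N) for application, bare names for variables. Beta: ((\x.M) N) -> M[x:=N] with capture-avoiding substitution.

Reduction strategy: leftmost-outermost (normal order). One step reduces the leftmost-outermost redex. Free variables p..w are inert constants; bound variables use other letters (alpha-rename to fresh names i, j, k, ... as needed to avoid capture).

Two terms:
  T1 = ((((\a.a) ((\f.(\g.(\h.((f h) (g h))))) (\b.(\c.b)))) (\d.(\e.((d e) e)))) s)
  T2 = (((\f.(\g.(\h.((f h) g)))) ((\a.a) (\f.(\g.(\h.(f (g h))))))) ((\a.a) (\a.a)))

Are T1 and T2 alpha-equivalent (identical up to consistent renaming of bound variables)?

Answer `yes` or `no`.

Answer: no

Derivation:
Term 1: ((((\a.a) ((\f.(\g.(\h.((f h) (g h))))) (\b.(\c.b)))) (\d.(\e.((d e) e)))) s)
Term 2: (((\f.(\g.(\h.((f h) g)))) ((\a.a) (\f.(\g.(\h.(f (g h))))))) ((\a.a) (\a.a)))
Alpha-equivalence: compare structure up to binder renaming.
Result: False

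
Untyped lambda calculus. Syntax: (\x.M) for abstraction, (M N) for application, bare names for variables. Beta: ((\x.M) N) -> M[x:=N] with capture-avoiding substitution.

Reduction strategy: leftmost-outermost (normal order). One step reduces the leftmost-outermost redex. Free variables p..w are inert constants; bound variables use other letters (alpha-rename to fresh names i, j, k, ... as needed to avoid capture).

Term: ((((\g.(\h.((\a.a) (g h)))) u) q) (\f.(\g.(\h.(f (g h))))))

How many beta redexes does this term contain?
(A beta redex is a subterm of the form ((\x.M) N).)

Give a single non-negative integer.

Term: ((((\g.(\h.((\a.a) (g h)))) u) q) (\f.(\g.(\h.(f (g h))))))
  Redex: ((\g.(\h.((\a.a) (g h)))) u)
  Redex: ((\a.a) (g h))
Total redexes: 2

Answer: 2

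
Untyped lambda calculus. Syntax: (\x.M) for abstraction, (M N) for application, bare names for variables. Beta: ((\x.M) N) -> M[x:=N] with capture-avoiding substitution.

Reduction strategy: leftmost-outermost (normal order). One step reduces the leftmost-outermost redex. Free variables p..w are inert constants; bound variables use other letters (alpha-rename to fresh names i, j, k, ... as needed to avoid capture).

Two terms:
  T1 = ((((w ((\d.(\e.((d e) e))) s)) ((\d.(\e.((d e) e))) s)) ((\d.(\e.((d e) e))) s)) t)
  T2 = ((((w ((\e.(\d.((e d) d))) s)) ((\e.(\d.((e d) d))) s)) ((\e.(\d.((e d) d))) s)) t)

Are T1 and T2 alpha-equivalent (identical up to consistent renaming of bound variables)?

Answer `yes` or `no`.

Answer: yes

Derivation:
Term 1: ((((w ((\d.(\e.((d e) e))) s)) ((\d.(\e.((d e) e))) s)) ((\d.(\e.((d e) e))) s)) t)
Term 2: ((((w ((\e.(\d.((e d) d))) s)) ((\e.(\d.((e d) d))) s)) ((\e.(\d.((e d) d))) s)) t)
Alpha-equivalence: compare structure up to binder renaming.
Result: True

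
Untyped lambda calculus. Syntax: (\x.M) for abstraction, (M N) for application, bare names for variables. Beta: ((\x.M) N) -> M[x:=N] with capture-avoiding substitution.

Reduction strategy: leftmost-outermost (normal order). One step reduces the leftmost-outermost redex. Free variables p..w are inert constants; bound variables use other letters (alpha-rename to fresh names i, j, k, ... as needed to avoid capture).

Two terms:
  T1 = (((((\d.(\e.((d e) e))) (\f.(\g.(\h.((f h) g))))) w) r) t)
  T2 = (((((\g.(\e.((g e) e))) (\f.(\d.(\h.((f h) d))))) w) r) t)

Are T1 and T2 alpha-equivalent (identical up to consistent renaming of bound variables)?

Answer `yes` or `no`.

Term 1: (((((\d.(\e.((d e) e))) (\f.(\g.(\h.((f h) g))))) w) r) t)
Term 2: (((((\g.(\e.((g e) e))) (\f.(\d.(\h.((f h) d))))) w) r) t)
Alpha-equivalence: compare structure up to binder renaming.
Result: True

Answer: yes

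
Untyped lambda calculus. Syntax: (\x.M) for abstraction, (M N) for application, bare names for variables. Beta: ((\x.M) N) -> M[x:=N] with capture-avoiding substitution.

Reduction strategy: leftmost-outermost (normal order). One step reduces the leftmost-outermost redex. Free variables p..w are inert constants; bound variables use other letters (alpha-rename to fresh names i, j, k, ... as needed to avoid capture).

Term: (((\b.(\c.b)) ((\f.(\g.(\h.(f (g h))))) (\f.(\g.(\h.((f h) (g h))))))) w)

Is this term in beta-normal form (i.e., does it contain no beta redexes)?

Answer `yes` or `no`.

Term: (((\b.(\c.b)) ((\f.(\g.(\h.(f (g h))))) (\f.(\g.(\h.((f h) (g h))))))) w)
Found 2 beta redex(es).

Answer: no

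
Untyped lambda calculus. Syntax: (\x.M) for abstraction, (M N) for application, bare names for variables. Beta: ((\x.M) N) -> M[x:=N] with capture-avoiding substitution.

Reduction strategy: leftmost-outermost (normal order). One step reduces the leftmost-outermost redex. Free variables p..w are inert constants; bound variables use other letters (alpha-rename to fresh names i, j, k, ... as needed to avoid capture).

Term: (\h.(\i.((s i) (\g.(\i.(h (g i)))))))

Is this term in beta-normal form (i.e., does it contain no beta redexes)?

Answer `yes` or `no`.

Term: (\h.(\i.((s i) (\g.(\i.(h (g i)))))))
No beta redexes found.

Answer: yes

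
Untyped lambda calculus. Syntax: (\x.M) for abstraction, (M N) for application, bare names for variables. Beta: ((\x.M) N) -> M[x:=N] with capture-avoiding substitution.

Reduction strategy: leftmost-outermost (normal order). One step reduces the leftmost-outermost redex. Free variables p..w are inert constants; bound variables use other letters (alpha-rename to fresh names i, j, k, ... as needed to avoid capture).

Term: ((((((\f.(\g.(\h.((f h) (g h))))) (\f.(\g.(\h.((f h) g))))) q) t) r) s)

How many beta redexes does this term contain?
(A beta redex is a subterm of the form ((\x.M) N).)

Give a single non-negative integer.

Answer: 1

Derivation:
Term: ((((((\f.(\g.(\h.((f h) (g h))))) (\f.(\g.(\h.((f h) g))))) q) t) r) s)
  Redex: ((\f.(\g.(\h.((f h) (g h))))) (\f.(\g.(\h.((f h) g)))))
Total redexes: 1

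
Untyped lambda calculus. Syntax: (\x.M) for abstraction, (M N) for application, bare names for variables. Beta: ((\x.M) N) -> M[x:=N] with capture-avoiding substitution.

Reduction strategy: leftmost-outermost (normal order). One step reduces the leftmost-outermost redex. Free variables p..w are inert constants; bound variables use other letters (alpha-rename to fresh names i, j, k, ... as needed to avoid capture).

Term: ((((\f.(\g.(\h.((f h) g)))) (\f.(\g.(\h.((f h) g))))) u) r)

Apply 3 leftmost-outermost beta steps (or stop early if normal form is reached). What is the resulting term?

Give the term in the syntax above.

Step 0: ((((\f.(\g.(\h.((f h) g)))) (\f.(\g.(\h.((f h) g))))) u) r)
Step 1: (((\g.(\h.(((\f.(\g.(\h.((f h) g)))) h) g))) u) r)
Step 2: ((\h.(((\f.(\g.(\h.((f h) g)))) h) u)) r)
Step 3: (((\f.(\g.(\h.((f h) g)))) r) u)

Answer: (((\f.(\g.(\h.((f h) g)))) r) u)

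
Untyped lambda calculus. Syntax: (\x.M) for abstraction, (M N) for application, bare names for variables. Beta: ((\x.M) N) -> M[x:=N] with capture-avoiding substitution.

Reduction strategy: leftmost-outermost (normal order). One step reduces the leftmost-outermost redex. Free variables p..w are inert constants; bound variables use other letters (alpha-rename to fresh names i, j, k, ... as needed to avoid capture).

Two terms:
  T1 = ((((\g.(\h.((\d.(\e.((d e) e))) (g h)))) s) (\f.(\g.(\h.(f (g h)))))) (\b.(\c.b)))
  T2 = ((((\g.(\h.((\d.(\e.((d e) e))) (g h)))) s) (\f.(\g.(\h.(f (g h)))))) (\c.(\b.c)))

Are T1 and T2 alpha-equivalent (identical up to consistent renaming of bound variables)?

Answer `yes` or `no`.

Term 1: ((((\g.(\h.((\d.(\e.((d e) e))) (g h)))) s) (\f.(\g.(\h.(f (g h)))))) (\b.(\c.b)))
Term 2: ((((\g.(\h.((\d.(\e.((d e) e))) (g h)))) s) (\f.(\g.(\h.(f (g h)))))) (\c.(\b.c)))
Alpha-equivalence: compare structure up to binder renaming.
Result: True

Answer: yes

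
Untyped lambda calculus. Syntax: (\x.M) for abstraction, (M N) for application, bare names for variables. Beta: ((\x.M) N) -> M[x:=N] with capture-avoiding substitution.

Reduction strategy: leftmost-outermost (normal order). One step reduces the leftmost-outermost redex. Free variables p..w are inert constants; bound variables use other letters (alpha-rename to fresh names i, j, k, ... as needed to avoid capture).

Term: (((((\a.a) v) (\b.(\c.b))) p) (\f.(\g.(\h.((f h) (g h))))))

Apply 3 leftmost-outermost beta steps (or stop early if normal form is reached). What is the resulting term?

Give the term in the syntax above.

Step 0: (((((\a.a) v) (\b.(\c.b))) p) (\f.(\g.(\h.((f h) (g h))))))
Step 1: (((v (\b.(\c.b))) p) (\f.(\g.(\h.((f h) (g h))))))
Step 2: (normal form reached)

Answer: (((v (\b.(\c.b))) p) (\f.(\g.(\h.((f h) (g h))))))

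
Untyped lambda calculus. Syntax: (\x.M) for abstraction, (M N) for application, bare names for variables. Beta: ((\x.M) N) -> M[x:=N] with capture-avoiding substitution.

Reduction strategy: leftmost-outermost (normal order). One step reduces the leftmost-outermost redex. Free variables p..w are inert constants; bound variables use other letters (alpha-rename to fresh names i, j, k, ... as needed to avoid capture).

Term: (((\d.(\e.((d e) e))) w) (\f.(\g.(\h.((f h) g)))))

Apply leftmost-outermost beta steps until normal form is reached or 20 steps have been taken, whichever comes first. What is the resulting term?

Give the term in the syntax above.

Answer: ((w (\f.(\g.(\h.((f h) g))))) (\f.(\g.(\h.((f h) g)))))

Derivation:
Step 0: (((\d.(\e.((d e) e))) w) (\f.(\g.(\h.((f h) g)))))
Step 1: ((\e.((w e) e)) (\f.(\g.(\h.((f h) g)))))
Step 2: ((w (\f.(\g.(\h.((f h) g))))) (\f.(\g.(\h.((f h) g)))))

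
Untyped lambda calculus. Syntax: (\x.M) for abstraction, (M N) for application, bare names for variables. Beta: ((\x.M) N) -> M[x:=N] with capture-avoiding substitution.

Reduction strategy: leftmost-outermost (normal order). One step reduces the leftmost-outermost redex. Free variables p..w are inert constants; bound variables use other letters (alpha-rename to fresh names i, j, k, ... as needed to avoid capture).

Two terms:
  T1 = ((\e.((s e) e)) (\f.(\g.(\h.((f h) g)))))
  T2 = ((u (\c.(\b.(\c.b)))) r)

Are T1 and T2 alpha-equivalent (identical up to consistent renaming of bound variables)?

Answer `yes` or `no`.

Term 1: ((\e.((s e) e)) (\f.(\g.(\h.((f h) g)))))
Term 2: ((u (\c.(\b.(\c.b)))) r)
Alpha-equivalence: compare structure up to binder renaming.
Result: False

Answer: no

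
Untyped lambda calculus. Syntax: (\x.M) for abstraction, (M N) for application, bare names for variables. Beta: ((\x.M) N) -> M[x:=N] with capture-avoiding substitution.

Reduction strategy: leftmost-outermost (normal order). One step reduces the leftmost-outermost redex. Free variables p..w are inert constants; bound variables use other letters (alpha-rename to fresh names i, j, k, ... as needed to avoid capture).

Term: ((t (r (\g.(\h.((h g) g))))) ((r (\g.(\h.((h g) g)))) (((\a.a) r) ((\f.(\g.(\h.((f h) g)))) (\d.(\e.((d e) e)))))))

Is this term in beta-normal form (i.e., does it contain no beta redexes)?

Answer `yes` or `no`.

Answer: no

Derivation:
Term: ((t (r (\g.(\h.((h g) g))))) ((r (\g.(\h.((h g) g)))) (((\a.a) r) ((\f.(\g.(\h.((f h) g)))) (\d.(\e.((d e) e)))))))
Found 2 beta redex(es).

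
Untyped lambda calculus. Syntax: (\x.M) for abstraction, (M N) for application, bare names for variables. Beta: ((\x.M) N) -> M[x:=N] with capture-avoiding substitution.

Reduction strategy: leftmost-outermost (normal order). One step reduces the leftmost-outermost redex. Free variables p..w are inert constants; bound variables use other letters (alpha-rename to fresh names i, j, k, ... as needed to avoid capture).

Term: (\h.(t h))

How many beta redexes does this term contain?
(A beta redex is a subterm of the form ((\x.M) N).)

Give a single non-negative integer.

Answer: 0

Derivation:
Term: (\h.(t h))
  (no redexes)
Total redexes: 0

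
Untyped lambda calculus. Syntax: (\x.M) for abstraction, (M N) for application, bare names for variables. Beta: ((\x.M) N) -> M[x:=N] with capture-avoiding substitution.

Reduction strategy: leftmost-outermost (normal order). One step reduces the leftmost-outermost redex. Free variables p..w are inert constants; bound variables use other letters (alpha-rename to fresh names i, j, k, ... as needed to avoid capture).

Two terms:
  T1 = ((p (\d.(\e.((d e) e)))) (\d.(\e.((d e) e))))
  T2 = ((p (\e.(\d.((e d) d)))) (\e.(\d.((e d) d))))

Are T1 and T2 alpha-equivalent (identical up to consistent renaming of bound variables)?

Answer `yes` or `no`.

Term 1: ((p (\d.(\e.((d e) e)))) (\d.(\e.((d e) e))))
Term 2: ((p (\e.(\d.((e d) d)))) (\e.(\d.((e d) d))))
Alpha-equivalence: compare structure up to binder renaming.
Result: True

Answer: yes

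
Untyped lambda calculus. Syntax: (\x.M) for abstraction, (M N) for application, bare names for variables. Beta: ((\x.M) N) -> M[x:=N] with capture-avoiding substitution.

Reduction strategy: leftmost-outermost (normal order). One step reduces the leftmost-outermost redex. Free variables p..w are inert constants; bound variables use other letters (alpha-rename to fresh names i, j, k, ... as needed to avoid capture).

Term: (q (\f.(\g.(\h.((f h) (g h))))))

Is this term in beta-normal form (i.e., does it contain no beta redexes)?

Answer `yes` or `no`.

Answer: yes

Derivation:
Term: (q (\f.(\g.(\h.((f h) (g h))))))
No beta redexes found.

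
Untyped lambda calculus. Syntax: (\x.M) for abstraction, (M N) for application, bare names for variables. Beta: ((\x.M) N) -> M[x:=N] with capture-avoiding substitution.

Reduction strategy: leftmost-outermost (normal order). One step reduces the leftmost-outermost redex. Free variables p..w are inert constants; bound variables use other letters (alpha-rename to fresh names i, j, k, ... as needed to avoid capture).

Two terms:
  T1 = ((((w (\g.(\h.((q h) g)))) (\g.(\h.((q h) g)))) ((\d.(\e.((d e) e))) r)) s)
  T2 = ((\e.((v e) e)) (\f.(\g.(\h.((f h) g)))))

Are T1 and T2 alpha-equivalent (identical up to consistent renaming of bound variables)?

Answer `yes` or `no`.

Answer: no

Derivation:
Term 1: ((((w (\g.(\h.((q h) g)))) (\g.(\h.((q h) g)))) ((\d.(\e.((d e) e))) r)) s)
Term 2: ((\e.((v e) e)) (\f.(\g.(\h.((f h) g)))))
Alpha-equivalence: compare structure up to binder renaming.
Result: False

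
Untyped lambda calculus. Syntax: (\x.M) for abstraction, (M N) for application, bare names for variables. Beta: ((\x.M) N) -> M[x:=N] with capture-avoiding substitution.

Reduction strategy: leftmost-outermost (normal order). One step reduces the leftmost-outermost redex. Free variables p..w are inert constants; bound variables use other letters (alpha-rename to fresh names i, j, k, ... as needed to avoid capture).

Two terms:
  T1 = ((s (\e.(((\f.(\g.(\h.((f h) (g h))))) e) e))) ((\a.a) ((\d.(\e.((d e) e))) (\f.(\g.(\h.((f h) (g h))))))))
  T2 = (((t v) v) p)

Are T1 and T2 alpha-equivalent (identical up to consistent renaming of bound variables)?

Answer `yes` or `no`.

Term 1: ((s (\e.(((\f.(\g.(\h.((f h) (g h))))) e) e))) ((\a.a) ((\d.(\e.((d e) e))) (\f.(\g.(\h.((f h) (g h))))))))
Term 2: (((t v) v) p)
Alpha-equivalence: compare structure up to binder renaming.
Result: False

Answer: no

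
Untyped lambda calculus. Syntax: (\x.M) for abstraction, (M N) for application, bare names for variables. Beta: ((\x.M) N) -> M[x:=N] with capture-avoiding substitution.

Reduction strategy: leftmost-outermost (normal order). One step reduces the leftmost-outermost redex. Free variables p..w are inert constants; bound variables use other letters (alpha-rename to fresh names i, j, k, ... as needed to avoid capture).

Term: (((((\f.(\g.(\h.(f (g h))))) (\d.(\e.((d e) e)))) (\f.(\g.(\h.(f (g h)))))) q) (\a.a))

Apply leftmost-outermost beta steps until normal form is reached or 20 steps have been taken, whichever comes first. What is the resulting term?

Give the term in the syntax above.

Step 0: (((((\f.(\g.(\h.(f (g h))))) (\d.(\e.((d e) e)))) (\f.(\g.(\h.(f (g h)))))) q) (\a.a))
Step 1: ((((\g.(\h.((\d.(\e.((d e) e))) (g h)))) (\f.(\g.(\h.(f (g h)))))) q) (\a.a))
Step 2: (((\h.((\d.(\e.((d e) e))) ((\f.(\g.(\h.(f (g h))))) h))) q) (\a.a))
Step 3: (((\d.(\e.((d e) e))) ((\f.(\g.(\h.(f (g h))))) q)) (\a.a))
Step 4: ((\e.((((\f.(\g.(\h.(f (g h))))) q) e) e)) (\a.a))
Step 5: ((((\f.(\g.(\h.(f (g h))))) q) (\a.a)) (\a.a))
Step 6: (((\g.(\h.(q (g h)))) (\a.a)) (\a.a))
Step 7: ((\h.(q ((\a.a) h))) (\a.a))
Step 8: (q ((\a.a) (\a.a)))
Step 9: (q (\a.a))

Answer: (q (\a.a))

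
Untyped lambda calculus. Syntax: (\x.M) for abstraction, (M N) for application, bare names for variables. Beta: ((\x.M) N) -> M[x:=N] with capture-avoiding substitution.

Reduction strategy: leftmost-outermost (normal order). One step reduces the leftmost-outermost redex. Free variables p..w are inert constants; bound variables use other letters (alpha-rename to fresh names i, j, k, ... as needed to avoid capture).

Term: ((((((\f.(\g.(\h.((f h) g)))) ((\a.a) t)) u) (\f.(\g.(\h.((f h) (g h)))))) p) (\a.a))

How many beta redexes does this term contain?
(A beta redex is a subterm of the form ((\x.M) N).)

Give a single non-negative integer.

Answer: 2

Derivation:
Term: ((((((\f.(\g.(\h.((f h) g)))) ((\a.a) t)) u) (\f.(\g.(\h.((f h) (g h)))))) p) (\a.a))
  Redex: ((\f.(\g.(\h.((f h) g)))) ((\a.a) t))
  Redex: ((\a.a) t)
Total redexes: 2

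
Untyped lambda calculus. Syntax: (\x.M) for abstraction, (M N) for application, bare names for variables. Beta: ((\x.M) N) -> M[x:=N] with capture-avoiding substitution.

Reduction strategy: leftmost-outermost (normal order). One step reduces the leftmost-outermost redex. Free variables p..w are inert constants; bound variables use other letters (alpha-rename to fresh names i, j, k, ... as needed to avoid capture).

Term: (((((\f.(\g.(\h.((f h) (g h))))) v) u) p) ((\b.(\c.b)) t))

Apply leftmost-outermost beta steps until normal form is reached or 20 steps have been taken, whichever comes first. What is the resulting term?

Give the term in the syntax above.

Answer: (((v p) (u p)) (\c.t))

Derivation:
Step 0: (((((\f.(\g.(\h.((f h) (g h))))) v) u) p) ((\b.(\c.b)) t))
Step 1: ((((\g.(\h.((v h) (g h)))) u) p) ((\b.(\c.b)) t))
Step 2: (((\h.((v h) (u h))) p) ((\b.(\c.b)) t))
Step 3: (((v p) (u p)) ((\b.(\c.b)) t))
Step 4: (((v p) (u p)) (\c.t))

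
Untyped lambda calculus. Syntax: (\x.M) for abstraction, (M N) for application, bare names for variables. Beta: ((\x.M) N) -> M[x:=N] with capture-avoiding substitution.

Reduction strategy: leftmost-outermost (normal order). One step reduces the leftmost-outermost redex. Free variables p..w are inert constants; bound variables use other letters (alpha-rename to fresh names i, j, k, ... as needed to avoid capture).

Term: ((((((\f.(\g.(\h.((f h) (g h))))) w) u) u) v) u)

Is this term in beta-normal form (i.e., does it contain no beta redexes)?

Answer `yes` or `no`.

Answer: no

Derivation:
Term: ((((((\f.(\g.(\h.((f h) (g h))))) w) u) u) v) u)
Found 1 beta redex(es).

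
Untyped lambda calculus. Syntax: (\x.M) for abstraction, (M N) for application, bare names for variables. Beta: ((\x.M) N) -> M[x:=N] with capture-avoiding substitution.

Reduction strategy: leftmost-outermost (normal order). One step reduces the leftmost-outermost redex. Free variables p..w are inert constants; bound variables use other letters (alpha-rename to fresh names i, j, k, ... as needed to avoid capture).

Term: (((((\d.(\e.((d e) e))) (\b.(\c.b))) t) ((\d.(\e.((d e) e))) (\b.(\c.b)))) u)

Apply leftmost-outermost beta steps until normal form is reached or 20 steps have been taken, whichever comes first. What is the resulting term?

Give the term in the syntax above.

Step 0: (((((\d.(\e.((d e) e))) (\b.(\c.b))) t) ((\d.(\e.((d e) e))) (\b.(\c.b)))) u)
Step 1: ((((\e.(((\b.(\c.b)) e) e)) t) ((\d.(\e.((d e) e))) (\b.(\c.b)))) u)
Step 2: (((((\b.(\c.b)) t) t) ((\d.(\e.((d e) e))) (\b.(\c.b)))) u)
Step 3: ((((\c.t) t) ((\d.(\e.((d e) e))) (\b.(\c.b)))) u)
Step 4: ((t ((\d.(\e.((d e) e))) (\b.(\c.b)))) u)
Step 5: ((t (\e.(((\b.(\c.b)) e) e))) u)
Step 6: ((t (\e.((\c.e) e))) u)
Step 7: ((t (\e.e)) u)

Answer: ((t (\e.e)) u)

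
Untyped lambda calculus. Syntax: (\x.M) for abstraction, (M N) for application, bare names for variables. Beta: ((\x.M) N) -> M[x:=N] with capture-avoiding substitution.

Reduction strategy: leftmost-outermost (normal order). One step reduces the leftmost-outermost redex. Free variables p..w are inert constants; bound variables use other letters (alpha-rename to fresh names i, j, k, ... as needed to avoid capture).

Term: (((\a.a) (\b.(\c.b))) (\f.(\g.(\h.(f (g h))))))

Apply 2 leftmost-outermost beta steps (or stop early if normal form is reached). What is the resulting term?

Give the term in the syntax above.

Step 0: (((\a.a) (\b.(\c.b))) (\f.(\g.(\h.(f (g h))))))
Step 1: ((\b.(\c.b)) (\f.(\g.(\h.(f (g h))))))
Step 2: (\c.(\f.(\g.(\h.(f (g h))))))

Answer: (\c.(\f.(\g.(\h.(f (g h))))))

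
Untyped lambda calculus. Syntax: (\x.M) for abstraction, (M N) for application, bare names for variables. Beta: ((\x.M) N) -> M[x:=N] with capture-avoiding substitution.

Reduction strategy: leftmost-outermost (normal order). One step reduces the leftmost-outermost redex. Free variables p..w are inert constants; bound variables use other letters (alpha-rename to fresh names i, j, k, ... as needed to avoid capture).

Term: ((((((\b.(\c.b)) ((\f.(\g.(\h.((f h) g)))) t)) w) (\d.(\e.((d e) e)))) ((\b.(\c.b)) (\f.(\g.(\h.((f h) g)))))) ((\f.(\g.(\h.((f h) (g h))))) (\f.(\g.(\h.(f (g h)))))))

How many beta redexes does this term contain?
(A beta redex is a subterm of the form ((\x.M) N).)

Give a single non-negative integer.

Term: ((((((\b.(\c.b)) ((\f.(\g.(\h.((f h) g)))) t)) w) (\d.(\e.((d e) e)))) ((\b.(\c.b)) (\f.(\g.(\h.((f h) g)))))) ((\f.(\g.(\h.((f h) (g h))))) (\f.(\g.(\h.(f (g h)))))))
  Redex: ((\b.(\c.b)) ((\f.(\g.(\h.((f h) g)))) t))
  Redex: ((\f.(\g.(\h.((f h) g)))) t)
  Redex: ((\b.(\c.b)) (\f.(\g.(\h.((f h) g)))))
  Redex: ((\f.(\g.(\h.((f h) (g h))))) (\f.(\g.(\h.(f (g h))))))
Total redexes: 4

Answer: 4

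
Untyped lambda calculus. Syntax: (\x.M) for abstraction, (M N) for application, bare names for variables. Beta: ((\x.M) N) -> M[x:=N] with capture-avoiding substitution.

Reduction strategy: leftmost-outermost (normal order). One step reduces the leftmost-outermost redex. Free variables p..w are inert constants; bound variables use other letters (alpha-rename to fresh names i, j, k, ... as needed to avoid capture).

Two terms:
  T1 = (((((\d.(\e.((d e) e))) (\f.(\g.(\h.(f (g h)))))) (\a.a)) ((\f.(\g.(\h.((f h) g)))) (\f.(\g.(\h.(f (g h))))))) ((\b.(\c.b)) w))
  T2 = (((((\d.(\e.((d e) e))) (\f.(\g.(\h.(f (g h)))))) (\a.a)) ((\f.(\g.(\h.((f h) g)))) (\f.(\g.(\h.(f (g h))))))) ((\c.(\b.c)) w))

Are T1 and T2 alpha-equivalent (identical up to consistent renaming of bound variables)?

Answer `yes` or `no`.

Answer: yes

Derivation:
Term 1: (((((\d.(\e.((d e) e))) (\f.(\g.(\h.(f (g h)))))) (\a.a)) ((\f.(\g.(\h.((f h) g)))) (\f.(\g.(\h.(f (g h))))))) ((\b.(\c.b)) w))
Term 2: (((((\d.(\e.((d e) e))) (\f.(\g.(\h.(f (g h)))))) (\a.a)) ((\f.(\g.(\h.((f h) g)))) (\f.(\g.(\h.(f (g h))))))) ((\c.(\b.c)) w))
Alpha-equivalence: compare structure up to binder renaming.
Result: True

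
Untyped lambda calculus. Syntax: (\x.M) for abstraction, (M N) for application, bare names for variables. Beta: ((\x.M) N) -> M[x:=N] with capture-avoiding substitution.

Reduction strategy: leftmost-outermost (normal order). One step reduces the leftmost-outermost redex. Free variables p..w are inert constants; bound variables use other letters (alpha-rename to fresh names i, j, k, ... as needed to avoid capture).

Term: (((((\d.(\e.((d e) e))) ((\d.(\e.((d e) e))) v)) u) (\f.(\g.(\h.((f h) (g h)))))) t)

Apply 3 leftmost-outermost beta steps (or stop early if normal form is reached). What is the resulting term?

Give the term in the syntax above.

Step 0: (((((\d.(\e.((d e) e))) ((\d.(\e.((d e) e))) v)) u) (\f.(\g.(\h.((f h) (g h)))))) t)
Step 1: ((((\e.((((\d.(\e.((d e) e))) v) e) e)) u) (\f.(\g.(\h.((f h) (g h)))))) t)
Step 2: ((((((\d.(\e.((d e) e))) v) u) u) (\f.(\g.(\h.((f h) (g h)))))) t)
Step 3: (((((\e.((v e) e)) u) u) (\f.(\g.(\h.((f h) (g h)))))) t)

Answer: (((((\e.((v e) e)) u) u) (\f.(\g.(\h.((f h) (g h)))))) t)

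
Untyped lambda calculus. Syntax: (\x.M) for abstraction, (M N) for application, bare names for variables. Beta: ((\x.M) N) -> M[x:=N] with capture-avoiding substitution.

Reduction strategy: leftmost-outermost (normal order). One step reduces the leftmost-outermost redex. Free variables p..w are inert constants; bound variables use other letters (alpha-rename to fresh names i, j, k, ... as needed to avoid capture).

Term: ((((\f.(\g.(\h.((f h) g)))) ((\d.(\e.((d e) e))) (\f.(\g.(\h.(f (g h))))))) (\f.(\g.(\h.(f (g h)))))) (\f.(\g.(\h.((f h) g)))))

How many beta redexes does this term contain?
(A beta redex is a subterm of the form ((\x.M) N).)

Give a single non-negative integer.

Term: ((((\f.(\g.(\h.((f h) g)))) ((\d.(\e.((d e) e))) (\f.(\g.(\h.(f (g h))))))) (\f.(\g.(\h.(f (g h)))))) (\f.(\g.(\h.((f h) g)))))
  Redex: ((\f.(\g.(\h.((f h) g)))) ((\d.(\e.((d e) e))) (\f.(\g.(\h.(f (g h)))))))
  Redex: ((\d.(\e.((d e) e))) (\f.(\g.(\h.(f (g h))))))
Total redexes: 2

Answer: 2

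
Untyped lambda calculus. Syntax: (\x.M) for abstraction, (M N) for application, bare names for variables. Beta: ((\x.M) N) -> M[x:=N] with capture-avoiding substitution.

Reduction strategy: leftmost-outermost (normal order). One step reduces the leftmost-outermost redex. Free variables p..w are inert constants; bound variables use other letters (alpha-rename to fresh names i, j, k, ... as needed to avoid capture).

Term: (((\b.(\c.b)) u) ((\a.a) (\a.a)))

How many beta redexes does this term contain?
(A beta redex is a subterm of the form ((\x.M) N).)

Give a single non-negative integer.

Answer: 2

Derivation:
Term: (((\b.(\c.b)) u) ((\a.a) (\a.a)))
  Redex: ((\b.(\c.b)) u)
  Redex: ((\a.a) (\a.a))
Total redexes: 2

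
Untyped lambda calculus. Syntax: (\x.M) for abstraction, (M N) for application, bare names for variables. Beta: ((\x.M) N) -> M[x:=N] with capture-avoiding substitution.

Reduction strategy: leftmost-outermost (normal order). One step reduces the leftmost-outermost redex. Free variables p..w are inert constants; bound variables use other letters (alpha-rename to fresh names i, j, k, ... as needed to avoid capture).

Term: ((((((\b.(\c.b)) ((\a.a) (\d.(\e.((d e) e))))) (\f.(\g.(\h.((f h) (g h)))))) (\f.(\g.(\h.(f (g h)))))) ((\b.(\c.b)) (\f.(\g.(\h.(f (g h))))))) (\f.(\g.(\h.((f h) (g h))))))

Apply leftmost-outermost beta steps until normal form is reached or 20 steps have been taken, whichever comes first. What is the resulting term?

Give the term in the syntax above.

Answer: (\f.(\g.(\h.(f (g h)))))

Derivation:
Step 0: ((((((\b.(\c.b)) ((\a.a) (\d.(\e.((d e) e))))) (\f.(\g.(\h.((f h) (g h)))))) (\f.(\g.(\h.(f (g h)))))) ((\b.(\c.b)) (\f.(\g.(\h.(f (g h))))))) (\f.(\g.(\h.((f h) (g h))))))
Step 1: (((((\c.((\a.a) (\d.(\e.((d e) e))))) (\f.(\g.(\h.((f h) (g h)))))) (\f.(\g.(\h.(f (g h)))))) ((\b.(\c.b)) (\f.(\g.(\h.(f (g h))))))) (\f.(\g.(\h.((f h) (g h))))))
Step 2: (((((\a.a) (\d.(\e.((d e) e)))) (\f.(\g.(\h.(f (g h)))))) ((\b.(\c.b)) (\f.(\g.(\h.(f (g h))))))) (\f.(\g.(\h.((f h) (g h))))))
Step 3: ((((\d.(\e.((d e) e))) (\f.(\g.(\h.(f (g h)))))) ((\b.(\c.b)) (\f.(\g.(\h.(f (g h))))))) (\f.(\g.(\h.((f h) (g h))))))
Step 4: (((\e.(((\f.(\g.(\h.(f (g h))))) e) e)) ((\b.(\c.b)) (\f.(\g.(\h.(f (g h))))))) (\f.(\g.(\h.((f h) (g h))))))
Step 5: ((((\f.(\g.(\h.(f (g h))))) ((\b.(\c.b)) (\f.(\g.(\h.(f (g h))))))) ((\b.(\c.b)) (\f.(\g.(\h.(f (g h))))))) (\f.(\g.(\h.((f h) (g h))))))
Step 6: (((\g.(\h.(((\b.(\c.b)) (\f.(\g.(\h.(f (g h)))))) (g h)))) ((\b.(\c.b)) (\f.(\g.(\h.(f (g h))))))) (\f.(\g.(\h.((f h) (g h))))))
Step 7: ((\h.(((\b.(\c.b)) (\f.(\g.(\h.(f (g h)))))) (((\b.(\c.b)) (\f.(\g.(\h.(f (g h)))))) h))) (\f.(\g.(\h.((f h) (g h))))))
Step 8: (((\b.(\c.b)) (\f.(\g.(\h.(f (g h)))))) (((\b.(\c.b)) (\f.(\g.(\h.(f (g h)))))) (\f.(\g.(\h.((f h) (g h)))))))
Step 9: ((\c.(\f.(\g.(\h.(f (g h)))))) (((\b.(\c.b)) (\f.(\g.(\h.(f (g h)))))) (\f.(\g.(\h.((f h) (g h)))))))
Step 10: (\f.(\g.(\h.(f (g h)))))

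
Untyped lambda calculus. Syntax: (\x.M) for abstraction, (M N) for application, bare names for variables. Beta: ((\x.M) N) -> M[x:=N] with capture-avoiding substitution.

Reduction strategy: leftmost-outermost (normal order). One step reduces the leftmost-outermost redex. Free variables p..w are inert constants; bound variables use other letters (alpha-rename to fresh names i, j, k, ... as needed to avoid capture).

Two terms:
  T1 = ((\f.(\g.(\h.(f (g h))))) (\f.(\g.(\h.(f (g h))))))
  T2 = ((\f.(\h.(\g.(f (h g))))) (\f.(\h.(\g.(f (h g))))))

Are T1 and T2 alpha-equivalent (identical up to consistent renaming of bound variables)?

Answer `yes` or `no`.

Answer: yes

Derivation:
Term 1: ((\f.(\g.(\h.(f (g h))))) (\f.(\g.(\h.(f (g h))))))
Term 2: ((\f.(\h.(\g.(f (h g))))) (\f.(\h.(\g.(f (h g))))))
Alpha-equivalence: compare structure up to binder renaming.
Result: True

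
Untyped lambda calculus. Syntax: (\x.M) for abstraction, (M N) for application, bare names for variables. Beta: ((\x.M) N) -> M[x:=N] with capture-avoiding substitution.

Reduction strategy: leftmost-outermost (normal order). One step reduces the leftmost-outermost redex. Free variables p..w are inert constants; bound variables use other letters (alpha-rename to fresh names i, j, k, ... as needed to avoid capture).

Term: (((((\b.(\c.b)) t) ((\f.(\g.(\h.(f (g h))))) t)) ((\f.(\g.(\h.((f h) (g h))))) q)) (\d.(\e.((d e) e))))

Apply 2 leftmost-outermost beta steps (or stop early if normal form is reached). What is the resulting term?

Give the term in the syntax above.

Answer: ((t ((\f.(\g.(\h.((f h) (g h))))) q)) (\d.(\e.((d e) e))))

Derivation:
Step 0: (((((\b.(\c.b)) t) ((\f.(\g.(\h.(f (g h))))) t)) ((\f.(\g.(\h.((f h) (g h))))) q)) (\d.(\e.((d e) e))))
Step 1: ((((\c.t) ((\f.(\g.(\h.(f (g h))))) t)) ((\f.(\g.(\h.((f h) (g h))))) q)) (\d.(\e.((d e) e))))
Step 2: ((t ((\f.(\g.(\h.((f h) (g h))))) q)) (\d.(\e.((d e) e))))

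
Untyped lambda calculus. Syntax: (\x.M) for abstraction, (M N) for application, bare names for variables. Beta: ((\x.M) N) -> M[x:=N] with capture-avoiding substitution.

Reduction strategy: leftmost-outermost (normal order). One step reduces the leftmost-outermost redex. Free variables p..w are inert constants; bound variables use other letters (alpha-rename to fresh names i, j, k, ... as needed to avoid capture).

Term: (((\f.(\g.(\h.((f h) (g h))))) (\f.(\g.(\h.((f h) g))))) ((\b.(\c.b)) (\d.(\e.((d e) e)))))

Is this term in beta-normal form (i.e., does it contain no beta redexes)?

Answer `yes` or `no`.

Answer: no

Derivation:
Term: (((\f.(\g.(\h.((f h) (g h))))) (\f.(\g.(\h.((f h) g))))) ((\b.(\c.b)) (\d.(\e.((d e) e)))))
Found 2 beta redex(es).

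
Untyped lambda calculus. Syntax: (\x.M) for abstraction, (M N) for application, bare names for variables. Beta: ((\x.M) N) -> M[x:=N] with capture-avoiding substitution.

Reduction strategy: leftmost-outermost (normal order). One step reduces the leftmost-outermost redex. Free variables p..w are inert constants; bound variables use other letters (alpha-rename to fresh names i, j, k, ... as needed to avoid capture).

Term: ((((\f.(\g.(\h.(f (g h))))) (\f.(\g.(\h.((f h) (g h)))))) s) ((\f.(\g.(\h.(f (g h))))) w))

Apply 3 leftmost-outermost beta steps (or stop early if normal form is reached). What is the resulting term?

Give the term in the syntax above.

Step 0: ((((\f.(\g.(\h.(f (g h))))) (\f.(\g.(\h.((f h) (g h)))))) s) ((\f.(\g.(\h.(f (g h))))) w))
Step 1: (((\g.(\h.((\f.(\g.(\h.((f h) (g h))))) (g h)))) s) ((\f.(\g.(\h.(f (g h))))) w))
Step 2: ((\h.((\f.(\g.(\h.((f h) (g h))))) (s h))) ((\f.(\g.(\h.(f (g h))))) w))
Step 3: ((\f.(\g.(\h.((f h) (g h))))) (s ((\f.(\g.(\h.(f (g h))))) w)))

Answer: ((\f.(\g.(\h.((f h) (g h))))) (s ((\f.(\g.(\h.(f (g h))))) w)))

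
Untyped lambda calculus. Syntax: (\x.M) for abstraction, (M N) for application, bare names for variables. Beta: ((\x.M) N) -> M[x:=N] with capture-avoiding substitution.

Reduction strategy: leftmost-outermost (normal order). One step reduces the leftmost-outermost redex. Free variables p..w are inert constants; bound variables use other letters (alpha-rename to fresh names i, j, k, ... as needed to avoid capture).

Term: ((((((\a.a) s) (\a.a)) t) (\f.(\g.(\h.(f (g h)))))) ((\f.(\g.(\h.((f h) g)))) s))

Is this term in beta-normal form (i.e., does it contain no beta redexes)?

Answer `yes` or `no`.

Answer: no

Derivation:
Term: ((((((\a.a) s) (\a.a)) t) (\f.(\g.(\h.(f (g h)))))) ((\f.(\g.(\h.((f h) g)))) s))
Found 2 beta redex(es).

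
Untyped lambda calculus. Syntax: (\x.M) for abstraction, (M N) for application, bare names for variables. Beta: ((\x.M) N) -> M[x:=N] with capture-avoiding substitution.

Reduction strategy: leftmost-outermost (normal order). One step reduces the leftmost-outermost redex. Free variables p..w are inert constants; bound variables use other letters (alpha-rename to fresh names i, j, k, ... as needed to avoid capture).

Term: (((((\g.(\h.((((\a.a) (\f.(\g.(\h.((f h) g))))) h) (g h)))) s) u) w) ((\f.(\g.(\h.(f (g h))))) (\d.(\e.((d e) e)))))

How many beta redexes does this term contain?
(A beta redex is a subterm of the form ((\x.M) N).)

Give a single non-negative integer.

Answer: 3

Derivation:
Term: (((((\g.(\h.((((\a.a) (\f.(\g.(\h.((f h) g))))) h) (g h)))) s) u) w) ((\f.(\g.(\h.(f (g h))))) (\d.(\e.((d e) e)))))
  Redex: ((\g.(\h.((((\a.a) (\f.(\g.(\h.((f h) g))))) h) (g h)))) s)
  Redex: ((\a.a) (\f.(\g.(\h.((f h) g)))))
  Redex: ((\f.(\g.(\h.(f (g h))))) (\d.(\e.((d e) e))))
Total redexes: 3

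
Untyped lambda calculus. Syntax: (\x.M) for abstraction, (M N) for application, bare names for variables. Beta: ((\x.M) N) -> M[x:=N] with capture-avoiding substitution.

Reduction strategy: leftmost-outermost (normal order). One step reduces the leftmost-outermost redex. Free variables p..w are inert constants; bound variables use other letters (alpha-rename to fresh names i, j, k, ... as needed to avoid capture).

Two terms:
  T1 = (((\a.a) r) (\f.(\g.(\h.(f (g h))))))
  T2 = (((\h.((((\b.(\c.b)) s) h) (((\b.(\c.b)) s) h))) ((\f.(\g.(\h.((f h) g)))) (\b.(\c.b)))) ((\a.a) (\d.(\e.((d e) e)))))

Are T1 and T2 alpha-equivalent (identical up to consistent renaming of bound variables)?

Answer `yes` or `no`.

Term 1: (((\a.a) r) (\f.(\g.(\h.(f (g h))))))
Term 2: (((\h.((((\b.(\c.b)) s) h) (((\b.(\c.b)) s) h))) ((\f.(\g.(\h.((f h) g)))) (\b.(\c.b)))) ((\a.a) (\d.(\e.((d e) e)))))
Alpha-equivalence: compare structure up to binder renaming.
Result: False

Answer: no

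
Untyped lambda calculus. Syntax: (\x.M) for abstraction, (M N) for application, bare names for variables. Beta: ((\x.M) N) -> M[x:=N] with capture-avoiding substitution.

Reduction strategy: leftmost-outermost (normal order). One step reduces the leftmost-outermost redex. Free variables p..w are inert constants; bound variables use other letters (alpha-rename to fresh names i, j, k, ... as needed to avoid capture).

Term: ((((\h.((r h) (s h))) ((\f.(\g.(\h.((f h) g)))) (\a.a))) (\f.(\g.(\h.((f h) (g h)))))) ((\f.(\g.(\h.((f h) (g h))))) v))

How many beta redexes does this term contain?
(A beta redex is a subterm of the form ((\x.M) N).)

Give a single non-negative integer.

Answer: 3

Derivation:
Term: ((((\h.((r h) (s h))) ((\f.(\g.(\h.((f h) g)))) (\a.a))) (\f.(\g.(\h.((f h) (g h)))))) ((\f.(\g.(\h.((f h) (g h))))) v))
  Redex: ((\h.((r h) (s h))) ((\f.(\g.(\h.((f h) g)))) (\a.a)))
  Redex: ((\f.(\g.(\h.((f h) g)))) (\a.a))
  Redex: ((\f.(\g.(\h.((f h) (g h))))) v)
Total redexes: 3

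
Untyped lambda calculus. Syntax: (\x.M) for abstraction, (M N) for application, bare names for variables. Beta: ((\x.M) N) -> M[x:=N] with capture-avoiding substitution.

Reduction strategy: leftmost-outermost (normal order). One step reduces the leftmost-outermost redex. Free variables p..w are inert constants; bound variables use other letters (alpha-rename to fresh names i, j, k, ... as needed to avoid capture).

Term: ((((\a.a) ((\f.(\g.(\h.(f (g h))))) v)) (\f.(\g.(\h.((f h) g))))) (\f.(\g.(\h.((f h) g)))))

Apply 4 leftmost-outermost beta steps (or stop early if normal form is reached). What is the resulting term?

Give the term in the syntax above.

Answer: (v ((\f.(\g.(\h.((f h) g)))) (\f.(\g.(\h.((f h) g))))))

Derivation:
Step 0: ((((\a.a) ((\f.(\g.(\h.(f (g h))))) v)) (\f.(\g.(\h.((f h) g))))) (\f.(\g.(\h.((f h) g)))))
Step 1: ((((\f.(\g.(\h.(f (g h))))) v) (\f.(\g.(\h.((f h) g))))) (\f.(\g.(\h.((f h) g)))))
Step 2: (((\g.(\h.(v (g h)))) (\f.(\g.(\h.((f h) g))))) (\f.(\g.(\h.((f h) g)))))
Step 3: ((\h.(v ((\f.(\g.(\h.((f h) g)))) h))) (\f.(\g.(\h.((f h) g)))))
Step 4: (v ((\f.(\g.(\h.((f h) g)))) (\f.(\g.(\h.((f h) g))))))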